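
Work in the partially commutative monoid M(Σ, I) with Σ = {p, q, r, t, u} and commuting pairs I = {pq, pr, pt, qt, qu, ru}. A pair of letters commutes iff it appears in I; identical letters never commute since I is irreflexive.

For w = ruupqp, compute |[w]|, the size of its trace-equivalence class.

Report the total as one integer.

15

#0=r has no predecessor
#1=u has no predecessor
#2=u depends on [1:u]
#3=p depends on [2:u]
#4=q depends on [0:r]
#5=p depends on [3:p]
sources: [0:r, 1:u]
N(rest) = Σ N(rest − s) over sources s of rest; N(one piece) = 1:
  size 1 → [4]=1  [5]=1
  size 2 → [0,4]=1  [3,5]=1  [4,5]=2
  size 3 → [0,4,5]=3  [2,3,5]=1  [3,4,5]=3
  size 4 → [0,3,4,5]=6  [1,2,3,5]=1  [2,3,4,5]=4
  first=0(r) contributes 5
  first=1(u) contributes 10
|[w]| = 15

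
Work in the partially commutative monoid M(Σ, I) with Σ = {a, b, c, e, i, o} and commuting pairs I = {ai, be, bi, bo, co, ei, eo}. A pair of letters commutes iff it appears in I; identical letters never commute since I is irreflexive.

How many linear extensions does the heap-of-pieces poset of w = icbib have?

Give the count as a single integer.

3

0(i) covers ∅
1(c) covers 0:i
2(b) covers 1:c
3(i) covers 1:c
4(b) covers 2:b
floor of heap: 0:i
completions by unplaced set U, small U first (add the entries for U minus each lowest piece of U):
  |U|=1: {3}:1  {4}:1
  |U|=2: {2,4}:1  {3,4}:2
  |U|=3: {2,3,4}:3
  start at 0(i): 3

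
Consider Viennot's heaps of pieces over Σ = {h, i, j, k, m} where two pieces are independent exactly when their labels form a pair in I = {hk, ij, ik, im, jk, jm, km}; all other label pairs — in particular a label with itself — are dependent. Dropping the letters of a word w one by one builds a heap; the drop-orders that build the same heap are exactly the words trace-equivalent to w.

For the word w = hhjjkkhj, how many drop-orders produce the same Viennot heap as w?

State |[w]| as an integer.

28

piece 0:h — minimal
piece 1:h rests on {0:h}
piece 2:j rests on {1:h}
piece 3:j rests on {2:j}
piece 4:k — minimal
piece 5:k rests on {4:k}
piece 6:h rests on {3:j}
piece 7:j rests on {6:h}
minimal pieces: {0:h, 4:k}
ways to finish when only these pieces remain (= sum over removing one remaining piece with nothing left below it):
  1 left: {5}→1  {7}→1
  2 left: {4,5}→1  {5,7}→2  {6,7}→1
  3 left: {3,6,7}→1  {4,5,7}→3  {5,6,7}→3
  4 left: {2,3,6,7}→1  {3,5,6,7}→4  {4,5,6,7}→6
  5 left: {1,2,3,6,7}→1  {2,3,5,6,7}→5  {3,4,5,6,7}→10
  6 left: {0,1,2,3,6,7}→1  {1,2,3,5,6,7}→6  {2,3,4,5,6,7}→15
  placing 0:h first → 21 extensions
  placing 4:k first → 7 extensions
total linear extensions = 28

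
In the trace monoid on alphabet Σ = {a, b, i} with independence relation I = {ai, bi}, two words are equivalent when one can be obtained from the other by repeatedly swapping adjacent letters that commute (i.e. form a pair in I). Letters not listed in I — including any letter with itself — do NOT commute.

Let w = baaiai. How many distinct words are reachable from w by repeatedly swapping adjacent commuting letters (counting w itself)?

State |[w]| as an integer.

15

drop 0:b onto floor
drop 1:a onto {0:b}
drop 2:a onto {1:a}
drop 3:i onto floor
drop 4:a onto {2:a}
drop 5:i onto {3:i}
ground layer = {0:b, 3:i}
drop-orders for the pieces not yet dropped (sum over which currently-grounded one goes next):
  1 to go: {4} 1  {5} 1
  2 to go: {2,4} 1  {3,5} 1  {4,5} 2
  3 to go: {1,2,4} 1  {2,4,5} 3  {3,4,5} 3
  4 to go: {0,1,2,4} 1  {1,2,4,5} 4  {2,3,4,5} 6
  if 0:b drops first: 10 orders
  if 3:i drops first: 5 orders
heap linearizations: 15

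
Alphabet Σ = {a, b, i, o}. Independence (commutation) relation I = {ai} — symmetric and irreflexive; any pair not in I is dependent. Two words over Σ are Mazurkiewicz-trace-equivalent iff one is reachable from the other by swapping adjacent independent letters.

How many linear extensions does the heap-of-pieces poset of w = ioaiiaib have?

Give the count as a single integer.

10

0(i) covers ∅
1(o) covers 0:i
2(a) covers 1:o
3(i) covers 1:o
4(i) covers 3:i
5(a) covers 2:a
6(i) covers 4:i
7(b) covers 5:a, 6:i
floor of heap: 0:i
completions by unplaced set U, small U first (add the entries for U minus each lowest piece of U):
  |U|=1: {7}:1
  |U|=2: {5,7}:1  {6,7}:1
  |U|=3: {2,5,7}:1  {4,6,7}:1  {5,6,7}:2
  |U|=4: {2,5,6,7}:3  {3,4,6,7}:1  {4,5,6,7}:3
  |U|=5: {2,4,5,6,7}:6  {3,4,5,6,7}:4
  |U|=6: {2,3,4,5,6,7}:10
  start at 0(i): 10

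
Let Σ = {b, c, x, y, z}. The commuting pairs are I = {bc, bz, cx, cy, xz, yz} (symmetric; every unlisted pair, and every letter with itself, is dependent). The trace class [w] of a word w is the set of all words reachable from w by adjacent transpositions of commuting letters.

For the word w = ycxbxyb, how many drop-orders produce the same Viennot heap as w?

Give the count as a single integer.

piece 0:y — minimal
piece 1:c — minimal
piece 2:x rests on {0:y}
piece 3:b rests on {2:x}
piece 4:x rests on {3:b}
piece 5:y rests on {4:x}
piece 6:b rests on {5:y}
minimal pieces: {0:y, 1:c}
ways to finish when only these pieces remain (= sum over removing one remaining piece with nothing left below it):
  1 left: {1}→1  {6}→1
  2 left: {1,6}→2  {5,6}→1
  3 left: {1,5,6}→3  {4,5,6}→1
  4 left: {1,4,5,6}→4  {3,4,5,6}→1
  5 left: {1,3,4,5,6}→5  {2,3,4,5,6}→1
  placing 0:y first → 6 extensions
  placing 1:c first → 1 extensions
total linear extensions = 7

7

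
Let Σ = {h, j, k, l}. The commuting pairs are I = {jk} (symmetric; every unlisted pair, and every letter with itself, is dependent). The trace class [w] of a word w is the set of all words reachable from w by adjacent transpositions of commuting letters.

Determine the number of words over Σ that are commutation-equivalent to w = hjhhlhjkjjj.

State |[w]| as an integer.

5

piece 0:h — minimal
piece 1:j rests on {0:h}
piece 2:h rests on {1:j}
piece 3:h rests on {2:h}
piece 4:l rests on {3:h}
piece 5:h rests on {4:l}
piece 6:j rests on {5:h}
piece 7:k rests on {5:h}
piece 8:j rests on {6:j}
piece 9:j rests on {8:j}
piece 10:j rests on {9:j}
minimal pieces: {0:h}
ways to finish when only these pieces remain (= sum over removing one remaining piece with nothing left below it):
  1 left: {7}→1  {10}→1
  2 left: {7,10}→2  {9,10}→1
  3 left: {7,9,10}→3  {8,9,10}→1
  4 left: {6,8,9,10}→1  {7,8,9,10}→4
  5 left: {6,7,8,9,10}→5
  6 left: {5,6,7,8,9,10}→5
  7 left: {4,5,6,7,8,9,10}→5
  8 left: {3,4,5,6,7,8,9,10}→5
  9 left: {2,3,4,5,6,7,8,9,10}→5
  placing 0:h first → 5 extensions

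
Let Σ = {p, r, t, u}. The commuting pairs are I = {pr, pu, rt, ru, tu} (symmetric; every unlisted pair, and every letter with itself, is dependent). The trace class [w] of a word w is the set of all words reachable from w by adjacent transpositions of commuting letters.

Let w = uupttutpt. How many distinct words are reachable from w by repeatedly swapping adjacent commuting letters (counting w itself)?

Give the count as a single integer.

84

0(u) covers ∅
1(u) covers 0:u
2(p) covers ∅
3(t) covers 2:p
4(t) covers 3:t
5(u) covers 1:u
6(t) covers 4:t
7(p) covers 6:t
8(t) covers 7:p
floor of heap: 0:u, 2:p
completions by unplaced set U, small U first (add the entries for U minus each lowest piece of U):
  |U|=1: {5}:1  {8}:1
  |U|=2: {1,5}:1  {5,8}:2  {7,8}:1
  |U|=3: {0,1,5}:1  {1,5,8}:3  {5,7,8}:3  {6,7,8}:1
  |U|=4: {0,1,5,8}:4  {1,5,7,8}:6  {4,6,7,8}:1  {5,6,7,8}:4
  |U|=5: {0,1,5,7,8}:10  {1,5,6,7,8}:10  {3,4,6,7,8}:1  {4,5,6,7,8}:5
  |U|=6: {0,1,5,6,7,8}:20  {1,4,5,6,7,8}:15  {2,3,4,6,7,8}:1  {3,4,5,6,7,8}:6
  |U|=7: {0,1,4,5,6,7,8}:35  {1,3,4,5,6,7,8}:21  {2,3,4,5,6,7,8}:7
  start at 0(u): 28
  start at 2(p): 56
sum over floor = 84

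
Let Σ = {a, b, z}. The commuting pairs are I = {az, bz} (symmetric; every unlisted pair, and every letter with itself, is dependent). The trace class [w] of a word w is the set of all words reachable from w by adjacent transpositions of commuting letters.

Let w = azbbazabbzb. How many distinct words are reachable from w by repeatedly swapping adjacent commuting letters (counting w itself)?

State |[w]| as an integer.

165

piece 0:a — minimal
piece 1:z — minimal
piece 2:b rests on {0:a}
piece 3:b rests on {2:b}
piece 4:a rests on {3:b}
piece 5:z rests on {1:z}
piece 6:a rests on {4:a}
piece 7:b rests on {6:a}
piece 8:b rests on {7:b}
piece 9:z rests on {5:z}
piece 10:b rests on {8:b}
minimal pieces: {0:a, 1:z}
ways to finish when only these pieces remain (= sum over removing one remaining piece with nothing left below it):
  1 left: {9}→1  {10}→1
  2 left: {5,9}→1  {8,10}→1  {9,10}→2
  3 left: {1,5,9}→1  {5,9,10}→3  {7,8,10}→1  {8,9,10}→3
  4 left: {1,5,9,10}→4  {5,8,9,10}→6  {6,7,8,10}→1  {7,8,9,10}→4
  5 left: {1,5,8,9,10}→10  {4,6,7,8,10}→1  {5,7,8,9,10}→10  {6,7,8,9,10}→5
  6 left: {1,5,7,8,9,10}→20  {3,4,6,7,8,10}→1  {4,6,7,8,9,10}→6  {5,6,7,8,9,10}→15
  7 left: {1,5,6,7,8,9,10}→35  {2,3,4,6,7,8,10}→1  {3,4,6,7,8,9,10}→7  {4,5,6,7,8,9,10}→21
  8 left: {0,2,3,4,6,7,8,10}→1  {1,4,5,6,7,8,9,10}→56  {2,3,4,6,7,8,9,10}→8  {3,4,5,6,7,8,9,10}→28
  9 left: {0,2,3,4,6,7,8,9,10}→9  {1,3,4,5,6,7,8,9,10}→84  {2,3,4,5,6,7,8,9,10}→36
  placing 0:a first → 120 extensions
  placing 1:z first → 45 extensions
total linear extensions = 165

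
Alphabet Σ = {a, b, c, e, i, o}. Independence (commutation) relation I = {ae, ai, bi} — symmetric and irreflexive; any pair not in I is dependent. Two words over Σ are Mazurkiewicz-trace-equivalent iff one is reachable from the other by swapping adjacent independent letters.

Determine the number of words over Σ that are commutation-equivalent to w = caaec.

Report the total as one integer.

3

drop 0:c onto floor
drop 1:a onto {0:c}
drop 2:a onto {1:a}
drop 3:e onto {0:c}
drop 4:c onto {2:a, 3:e}
ground layer = {0:c}
drop-orders for the pieces not yet dropped (sum over which currently-grounded one goes next):
  1 to go: {4} 1
  2 to go: {2,4} 1  {3,4} 1
  3 to go: {1,2,4} 1  {2,3,4} 2
  if 0:c drops first: 3 orders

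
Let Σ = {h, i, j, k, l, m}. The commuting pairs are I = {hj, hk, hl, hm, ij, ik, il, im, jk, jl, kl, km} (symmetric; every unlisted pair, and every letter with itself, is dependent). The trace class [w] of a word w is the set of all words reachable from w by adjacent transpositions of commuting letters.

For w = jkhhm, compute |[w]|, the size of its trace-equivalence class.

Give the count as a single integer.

30

#0=j has no predecessor
#1=k has no predecessor
#2=h has no predecessor
#3=h depends on [2:h]
#4=m depends on [0:j]
sources: [0:j, 1:k, 2:h]
N(rest) = Σ N(rest − s) over sources s of rest; N(one piece) = 1:
  size 1 → [1]=1  [3]=1  [4]=1
  size 2 → [0,4]=1  [1,3]=2  [1,4]=2  [2,3]=1  [3,4]=2
  size 3 → [0,1,4]=3  [0,3,4]=3  [1,2,3]=3  [1,3,4]=6  [2,3,4]=3
  first=0(j) contributes 12
  first=1(k) contributes 6
  first=2(h) contributes 12
|[w]| = 30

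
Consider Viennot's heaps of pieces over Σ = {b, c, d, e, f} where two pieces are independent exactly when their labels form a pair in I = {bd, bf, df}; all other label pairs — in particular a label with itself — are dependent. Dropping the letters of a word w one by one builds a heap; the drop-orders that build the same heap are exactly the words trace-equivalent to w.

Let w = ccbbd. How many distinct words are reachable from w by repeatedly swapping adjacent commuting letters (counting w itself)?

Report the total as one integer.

3

drop 0:c onto floor
drop 1:c onto {0:c}
drop 2:b onto {1:c}
drop 3:b onto {2:b}
drop 4:d onto {1:c}
ground layer = {0:c}
drop-orders for the pieces not yet dropped (sum over which currently-grounded one goes next):
  1 to go: {3} 1  {4} 1
  2 to go: {2,3} 1  {3,4} 2
  3 to go: {2,3,4} 3
  if 0:c drops first: 3 orders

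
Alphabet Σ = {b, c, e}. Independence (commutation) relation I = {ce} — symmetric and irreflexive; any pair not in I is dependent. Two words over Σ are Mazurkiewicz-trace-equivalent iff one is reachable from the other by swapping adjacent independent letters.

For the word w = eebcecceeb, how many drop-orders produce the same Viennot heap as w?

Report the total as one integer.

20

drop 0:e onto floor
drop 1:e onto {0:e}
drop 2:b onto {1:e}
drop 3:c onto {2:b}
drop 4:e onto {2:b}
drop 5:c onto {3:c}
drop 6:c onto {5:c}
drop 7:e onto {4:e}
drop 8:e onto {7:e}
drop 9:b onto {6:c, 8:e}
ground layer = {0:e}
drop-orders for the pieces not yet dropped (sum over which currently-grounded one goes next):
  1 to go: {9} 1
  2 to go: {6,9} 1  {8,9} 1
  3 to go: {5,6,9} 1  {6,8,9} 2  {7,8,9} 1
  4 to go: {3,5,6,9} 1  {4,7,8,9} 1  {5,6,8,9} 3  {6,7,8,9} 3
  5 to go: {3,5,6,8,9} 4  {4,6,7,8,9} 4  {5,6,7,8,9} 6
  6 to go: {3,5,6,7,8,9} 10  {4,5,6,7,8,9} 10
  7 to go: {3,4,5,6,7,8,9} 20
  8 to go: {2,3,4,5,6,7,8,9} 20
  if 0:e drops first: 20 orders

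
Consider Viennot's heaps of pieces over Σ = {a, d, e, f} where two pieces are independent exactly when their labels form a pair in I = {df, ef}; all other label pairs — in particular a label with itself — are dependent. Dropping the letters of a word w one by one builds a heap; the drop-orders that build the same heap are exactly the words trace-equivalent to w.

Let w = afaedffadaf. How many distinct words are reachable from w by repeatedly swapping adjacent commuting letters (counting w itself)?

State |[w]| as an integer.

6

#0=a has no predecessor
#1=f depends on [0:a]
#2=a depends on [1:f]
#3=e depends on [2:a]
#4=d depends on [3:e]
#5=f depends on [2:a]
#6=f depends on [5:f]
#7=a depends on [4:d, 6:f]
#8=d depends on [7:a]
#9=a depends on [8:d]
#10=f depends on [9:a]
sources: [0:a]
N(rest) = Σ N(rest − s) over sources s of rest; N(one piece) = 1:
  size 1 → [10]=1
  size 2 → [9,10]=1
  size 3 → [8,9,10]=1
  size 4 → [7,8,9,10]=1
  size 5 → [4,7,8,9,10]=1  [6,7,8,9,10]=1
  size 6 → [3,4,7,8,9,10]=1  [4,6,7,8,9,10]=2  [5,6,7,8,9,10]=1
  size 7 → [3,4,6,7,8,9,10]=3  [4,5,6,7,8,9,10]=3
  size 8 → [3,4,5,6,7,8,9,10]=6
  size 9 → [2,3,4,5,6,7,8,9,10]=6
  first=0(a) contributes 6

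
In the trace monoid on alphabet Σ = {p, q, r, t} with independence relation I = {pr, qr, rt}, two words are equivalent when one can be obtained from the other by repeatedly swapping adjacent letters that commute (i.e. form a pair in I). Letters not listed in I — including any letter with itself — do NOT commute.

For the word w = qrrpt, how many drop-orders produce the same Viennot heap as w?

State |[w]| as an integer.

drop 0:q onto floor
drop 1:r onto floor
drop 2:r onto {1:r}
drop 3:p onto {0:q}
drop 4:t onto {3:p}
ground layer = {0:q, 1:r}
drop-orders for the pieces not yet dropped (sum over which currently-grounded one goes next):
  1 to go: {2} 1  {4} 1
  2 to go: {1,2} 1  {2,4} 2  {3,4} 1
  3 to go: {0,3,4} 1  {1,2,4} 3  {2,3,4} 3
  if 0:q drops first: 6 orders
  if 1:r drops first: 4 orders
heap linearizations: 10

10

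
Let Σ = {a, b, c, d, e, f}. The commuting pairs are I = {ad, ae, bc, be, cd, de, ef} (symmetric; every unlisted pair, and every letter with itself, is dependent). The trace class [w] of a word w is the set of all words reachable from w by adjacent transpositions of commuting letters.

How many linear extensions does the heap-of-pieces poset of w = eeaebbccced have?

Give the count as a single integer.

295

#0=e has no predecessor
#1=e depends on [0:e]
#2=a has no predecessor
#3=e depends on [1:e]
#4=b depends on [2:a]
#5=b depends on [4:b]
#6=c depends on [2:a, 3:e]
#7=c depends on [6:c]
#8=c depends on [7:c]
#9=e depends on [8:c]
#10=d depends on [5:b]
sources: [0:e, 2:a]
N(rest) = Σ N(rest − s) over sources s of rest; N(one piece) = 1:
  size 1 → [9]=1  [10]=1
  size 2 → [5,10]=1  [8,9]=1  [9,10]=2
  size 3 → [4,5,10]=1  [5,9,10]=3  [7,8,9]=1  [8,9,10]=3
  size 4 → [4,5,9,10]=4  [5,8,9,10]=6  [6,7,8,9]=1  [7,8,9,10]=4
  size 5 → [3,6,7,8,9]=1  [4,5,8,9,10]=10  [5,7,8,9,10]=10  [6,7,8,9,10]=5
  size 6 → [1,3,6,7,8,9]=1  [3,6,7,8,9,10]=6  [4,5,7,8,9,10]=20  [5,6,7,8,9,10]=15
  size 7 → [0,1,3,6,7,8,9]=1  [1,3,6,7,8,9,10]=7  [3,5,6,7,8,9,10]=21  [4,5,6,7,8,9,10]=35
  size 8 → [0,1,3,6,7,8,9,10]=8  [1,3,5,6,7,8,9,10]=28  [2,4,5,6,7,8,9,10]=35  [3,4,5,6,7,8,9,10]=56
  size 9 → [0,1,3,5,6,7,8,9,10]=36  [1,3,4,5,6,7,8,9,10]=84  [2,3,4,5,6,7,8,9,10]=91
  first=0(e) contributes 175
  first=2(a) contributes 120
|[w]| = 295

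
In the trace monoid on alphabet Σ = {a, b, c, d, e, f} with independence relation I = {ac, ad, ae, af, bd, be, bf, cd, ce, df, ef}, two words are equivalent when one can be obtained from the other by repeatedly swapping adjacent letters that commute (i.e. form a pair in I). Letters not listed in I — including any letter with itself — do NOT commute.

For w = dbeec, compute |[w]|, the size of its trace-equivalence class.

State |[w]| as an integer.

piece 0:d — minimal
piece 1:b — minimal
piece 2:e rests on {0:d}
piece 3:e rests on {2:e}
piece 4:c rests on {1:b}
minimal pieces: {0:d, 1:b}
ways to finish when only these pieces remain (= sum over removing one remaining piece with nothing left below it):
  1 left: {3}→1  {4}→1
  2 left: {1,4}→1  {2,3}→1  {3,4}→2
  3 left: {0,2,3}→1  {1,3,4}→3  {2,3,4}→3
  placing 0:d first → 6 extensions
  placing 1:b first → 4 extensions
total linear extensions = 10

10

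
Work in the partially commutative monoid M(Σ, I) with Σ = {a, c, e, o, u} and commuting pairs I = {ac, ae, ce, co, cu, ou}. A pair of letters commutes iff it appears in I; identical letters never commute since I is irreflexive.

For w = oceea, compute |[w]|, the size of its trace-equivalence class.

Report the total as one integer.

15

0(o) covers ∅
1(c) covers ∅
2(e) covers 0:o
3(e) covers 2:e
4(a) covers 0:o
floor of heap: 0:o, 1:c
completions by unplaced set U, small U first (add the entries for U minus each lowest piece of U):
  |U|=1: {1}:1  {3}:1  {4}:1
  |U|=2: {1,3}:2  {1,4}:2  {2,3}:1  {3,4}:2
  |U|=3: {1,2,3}:3  {1,3,4}:6  {2,3,4}:3
  start at 0(o): 12
  start at 1(c): 3
sum over floor = 15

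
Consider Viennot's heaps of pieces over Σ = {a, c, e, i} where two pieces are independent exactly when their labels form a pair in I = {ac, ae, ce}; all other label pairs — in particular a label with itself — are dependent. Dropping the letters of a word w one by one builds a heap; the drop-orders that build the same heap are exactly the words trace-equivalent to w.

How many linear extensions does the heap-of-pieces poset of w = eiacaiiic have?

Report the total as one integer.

3

drop 0:e onto floor
drop 1:i onto {0:e}
drop 2:a onto {1:i}
drop 3:c onto {1:i}
drop 4:a onto {2:a}
drop 5:i onto {3:c, 4:a}
drop 6:i onto {5:i}
drop 7:i onto {6:i}
drop 8:c onto {7:i}
ground layer = {0:e}
drop-orders for the pieces not yet dropped (sum over which currently-grounded one goes next):
  1 to go: {8} 1
  2 to go: {7,8} 1
  3 to go: {6,7,8} 1
  4 to go: {5,6,7,8} 1
  5 to go: {3,5,6,7,8} 1  {4,5,6,7,8} 1
  6 to go: {2,4,5,6,7,8} 1  {3,4,5,6,7,8} 2
  7 to go: {2,3,4,5,6,7,8} 3
  if 0:e drops first: 3 orders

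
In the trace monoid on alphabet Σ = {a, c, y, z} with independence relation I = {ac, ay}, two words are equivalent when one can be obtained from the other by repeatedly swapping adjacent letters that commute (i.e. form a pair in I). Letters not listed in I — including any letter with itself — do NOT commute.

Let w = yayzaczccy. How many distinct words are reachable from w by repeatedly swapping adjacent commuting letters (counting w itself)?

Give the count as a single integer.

#0=y has no predecessor
#1=a has no predecessor
#2=y depends on [0:y]
#3=z depends on [1:a, 2:y]
#4=a depends on [3:z]
#5=c depends on [3:z]
#6=z depends on [4:a, 5:c]
#7=c depends on [6:z]
#8=c depends on [7:c]
#9=y depends on [8:c]
sources: [0:y, 1:a]
N(rest) = Σ N(rest − s) over sources s of rest; N(one piece) = 1:
  size 1 → [9]=1
  size 2 → [8,9]=1
  size 3 → [7,8,9]=1
  size 4 → [6,7,8,9]=1
  size 5 → [4,6,7,8,9]=1  [5,6,7,8,9]=1
  size 6 → [4,5,6,7,8,9]=2
  size 7 → [3,4,5,6,7,8,9]=2
  size 8 → [1,3,4,5,6,7,8,9]=2  [2,3,4,5,6,7,8,9]=2
  first=0(y) contributes 4
  first=1(a) contributes 2
|[w]| = 6

6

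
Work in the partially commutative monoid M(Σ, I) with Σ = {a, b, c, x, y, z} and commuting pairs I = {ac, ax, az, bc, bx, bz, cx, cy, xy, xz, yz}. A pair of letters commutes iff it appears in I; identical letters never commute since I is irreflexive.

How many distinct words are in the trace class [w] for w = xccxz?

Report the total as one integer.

0(x) covers ∅
1(c) covers ∅
2(c) covers 1:c
3(x) covers 0:x
4(z) covers 2:c
floor of heap: 0:x, 1:c
completions by unplaced set U, small U first (add the entries for U minus each lowest piece of U):
  |U|=1: {3}:1  {4}:1
  |U|=2: {0,3}:1  {2,4}:1  {3,4}:2
  |U|=3: {0,3,4}:3  {1,2,4}:1  {2,3,4}:3
  start at 0(x): 4
  start at 1(c): 6
sum over floor = 10

10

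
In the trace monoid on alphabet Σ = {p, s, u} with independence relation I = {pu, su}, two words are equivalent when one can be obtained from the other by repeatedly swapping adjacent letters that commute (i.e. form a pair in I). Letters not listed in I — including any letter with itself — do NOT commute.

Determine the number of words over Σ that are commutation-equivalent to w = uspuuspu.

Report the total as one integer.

70

0(u) covers ∅
1(s) covers ∅
2(p) covers 1:s
3(u) covers 0:u
4(u) covers 3:u
5(s) covers 2:p
6(p) covers 5:s
7(u) covers 4:u
floor of heap: 0:u, 1:s
completions by unplaced set U, small U first (add the entries for U minus each lowest piece of U):
  |U|=1: {6}:1  {7}:1
  |U|=2: {4,7}:1  {5,6}:1  {6,7}:2
  |U|=3: {2,5,6}:1  {3,4,7}:1  {4,6,7}:3  {5,6,7}:3
  |U|=4: {0,3,4,7}:1  {1,2,5,6}:1  {2,5,6,7}:4  {3,4,6,7}:4  {4,5,6,7}:6
  |U|=5: {0,3,4,6,7}:5  {1,2,5,6,7}:5  {2,4,5,6,7}:10  {3,4,5,6,7}:10
  |U|=6: {0,3,4,5,6,7}:15  {1,2,4,5,6,7}:15  {2,3,4,5,6,7}:20
  start at 0(u): 35
  start at 1(s): 35
sum over floor = 70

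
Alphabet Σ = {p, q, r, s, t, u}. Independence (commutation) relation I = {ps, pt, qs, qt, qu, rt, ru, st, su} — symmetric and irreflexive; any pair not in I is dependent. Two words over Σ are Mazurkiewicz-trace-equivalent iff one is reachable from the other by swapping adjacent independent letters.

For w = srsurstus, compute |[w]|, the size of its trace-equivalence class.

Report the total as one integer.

0(s) covers ∅
1(r) covers 0:s
2(s) covers 1:r
3(u) covers ∅
4(r) covers 2:s
5(s) covers 4:r
6(t) covers 3:u
7(u) covers 6:t
8(s) covers 5:s
floor of heap: 0:s, 3:u
completions by unplaced set U, small U first (add the entries for U minus each lowest piece of U):
  |U|=1: {7}:1  {8}:1
  |U|=2: {5,8}:1  {6,7}:1  {7,8}:2
  |U|=3: {3,6,7}:1  {4,5,8}:1  {5,7,8}:3  {6,7,8}:3
  |U|=4: {2,4,5,8}:1  {3,6,7,8}:4  {4,5,7,8}:4  {5,6,7,8}:6
  |U|=5: {1,2,4,5,8}:1  {2,4,5,7,8}:5  {3,5,6,7,8}:10  {4,5,6,7,8}:10
  |U|=6: {0,1,2,4,5,8}:1  {1,2,4,5,7,8}:6  {2,4,5,6,7,8}:15  {3,4,5,6,7,8}:20
  |U|=7: {0,1,2,4,5,7,8}:7  {1,2,4,5,6,7,8}:21  {2,3,4,5,6,7,8}:35
  start at 0(s): 56
  start at 3(u): 28
sum over floor = 84

84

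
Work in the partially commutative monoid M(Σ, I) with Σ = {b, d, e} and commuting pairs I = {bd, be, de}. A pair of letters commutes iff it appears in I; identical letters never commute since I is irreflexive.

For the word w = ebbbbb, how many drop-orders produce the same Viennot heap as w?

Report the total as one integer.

6

piece 0:e — minimal
piece 1:b — minimal
piece 2:b rests on {1:b}
piece 3:b rests on {2:b}
piece 4:b rests on {3:b}
piece 5:b rests on {4:b}
minimal pieces: {0:e, 1:b}
ways to finish when only these pieces remain (= sum over removing one remaining piece with nothing left below it):
  1 left: {0}→1  {5}→1
  2 left: {0,5}→2  {4,5}→1
  3 left: {0,4,5}→3  {3,4,5}→1
  4 left: {0,3,4,5}→4  {2,3,4,5}→1
  placing 0:e first → 1 extensions
  placing 1:b first → 5 extensions
total linear extensions = 6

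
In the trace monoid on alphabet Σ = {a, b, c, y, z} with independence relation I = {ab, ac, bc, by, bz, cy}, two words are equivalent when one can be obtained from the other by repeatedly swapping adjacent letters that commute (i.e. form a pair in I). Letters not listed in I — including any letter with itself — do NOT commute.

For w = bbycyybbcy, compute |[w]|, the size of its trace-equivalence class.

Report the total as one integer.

3150

piece 0:b — minimal
piece 1:b rests on {0:b}
piece 2:y — minimal
piece 3:c — minimal
piece 4:y rests on {2:y}
piece 5:y rests on {4:y}
piece 6:b rests on {1:b}
piece 7:b rests on {6:b}
piece 8:c rests on {3:c}
piece 9:y rests on {5:y}
minimal pieces: {0:b, 2:y, 3:c}
ways to finish when only these pieces remain (= sum over removing one remaining piece with nothing left below it):
  1 left: {7}→1  {8}→1  {9}→1
  2 left: {3,8}→1  {5,9}→1  {6,7}→1  {7,8}→2  {7,9}→2  {8,9}→2
  3 left: {1,6,7}→1  {3,7,8}→3  {3,8,9}→3  {4,5,9}→1  {5,7,9}→3  {5,8,9}→3  {6,7,8}→3  {6,7,9}→3  {7,8,9}→6
  4 left: {0,1,6,7}→1  {1,6,7,8}→4  {1,6,7,9}→4  {2,4,5,9}→1  {3,5,8,9}→6  {3,6,7,8}→6  {3,7,8,9}→12  {4,5,7,9}→4  {4,5,8,9}→4  {5,6,7,9}→6  {5,7,8,9}→12  {6,7,8,9}→12
  5 left: {0,1,6,7,8}→5  {0,1,6,7,9}→5  {1,3,6,7,8}→10  {1,5,6,7,9}→10  {1,6,7,8,9}→20  {2,4,5,7,9}→5  {2,4,5,8,9}→5  {3,4,5,8,9}→10  {3,5,7,8,9}→30  {3,6,7,8,9}→30  {4,5,6,7,9}→10  {4,5,7,8,9}→20  {5,6,7,8,9}→30
  6 left: {0,1,3,6,7,8}→15  {0,1,5,6,7,9}→15  {0,1,6,7,8,9}→30  {1,3,6,7,8,9}→60  {1,4,5,6,7,9}→20  {1,5,6,7,8,9}→60  {2,3,4,5,8,9}→15  {2,4,5,6,7,9}→15  {2,4,5,7,8,9}→30  {3,4,5,7,8,9}→60  {3,5,6,7,8,9}→90  {4,5,6,7,8,9}→60
  7 left: {0,1,3,6,7,8,9}→105  {0,1,4,5,6,7,9}→35  {0,1,5,6,7,8,9}→105  {1,2,4,5,6,7,9}→35  {1,3,5,6,7,8,9}→210  {1,4,5,6,7,8,9}→140  {2,3,4,5,7,8,9}→105  {2,4,5,6,7,8,9}→105  {3,4,5,6,7,8,9}→210
  8 left: {0,1,2,4,5,6,7,9}→70  {0,1,3,5,6,7,8,9}→420  {0,1,4,5,6,7,8,9}→280  {1,2,4,5,6,7,8,9}→280  {1,3,4,5,6,7,8,9}→560  {2,3,4,5,6,7,8,9}→420
  placing 0:b first → 1260 extensions
  placing 2:y first → 1260 extensions
  placing 3:c first → 630 extensions
total linear extensions = 3150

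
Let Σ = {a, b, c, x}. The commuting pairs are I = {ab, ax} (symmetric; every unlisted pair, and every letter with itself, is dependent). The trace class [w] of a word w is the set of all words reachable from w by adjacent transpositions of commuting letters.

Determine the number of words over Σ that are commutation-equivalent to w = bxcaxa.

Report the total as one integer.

3

drop 0:b onto floor
drop 1:x onto {0:b}
drop 2:c onto {1:x}
drop 3:a onto {2:c}
drop 4:x onto {2:c}
drop 5:a onto {3:a}
ground layer = {0:b}
drop-orders for the pieces not yet dropped (sum over which currently-grounded one goes next):
  1 to go: {4} 1  {5} 1
  2 to go: {3,5} 1  {4,5} 2
  3 to go: {3,4,5} 3
  4 to go: {2,3,4,5} 3
  if 0:b drops first: 3 orders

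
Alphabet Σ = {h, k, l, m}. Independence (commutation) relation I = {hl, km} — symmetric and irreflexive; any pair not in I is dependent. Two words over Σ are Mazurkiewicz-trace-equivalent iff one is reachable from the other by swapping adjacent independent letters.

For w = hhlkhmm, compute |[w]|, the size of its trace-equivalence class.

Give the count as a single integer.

3

#0=h has no predecessor
#1=h depends on [0:h]
#2=l has no predecessor
#3=k depends on [1:h, 2:l]
#4=h depends on [3:k]
#5=m depends on [4:h]
#6=m depends on [5:m]
sources: [0:h, 2:l]
N(rest) = Σ N(rest − s) over sources s of rest; N(one piece) = 1:
  size 1 → [6]=1
  size 2 → [5,6]=1
  size 3 → [4,5,6]=1
  size 4 → [3,4,5,6]=1
  size 5 → [1,3,4,5,6]=1  [2,3,4,5,6]=1
  first=0(h) contributes 2
  first=2(l) contributes 1
|[w]| = 3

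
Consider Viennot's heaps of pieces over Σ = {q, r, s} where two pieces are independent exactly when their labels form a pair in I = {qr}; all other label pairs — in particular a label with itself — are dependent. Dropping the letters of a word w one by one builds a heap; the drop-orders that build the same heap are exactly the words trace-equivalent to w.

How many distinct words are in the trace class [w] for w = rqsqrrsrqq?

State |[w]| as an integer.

18

drop 0:r onto floor
drop 1:q onto floor
drop 2:s onto {0:r, 1:q}
drop 3:q onto {2:s}
drop 4:r onto {2:s}
drop 5:r onto {4:r}
drop 6:s onto {3:q, 5:r}
drop 7:r onto {6:s}
drop 8:q onto {6:s}
drop 9:q onto {8:q}
ground layer = {0:r, 1:q}
drop-orders for the pieces not yet dropped (sum over which currently-grounded one goes next):
  1 to go: {7} 1  {9} 1
  2 to go: {7,9} 2  {8,9} 1
  3 to go: {7,8,9} 3
  4 to go: {6,7,8,9} 3
  5 to go: {3,6,7,8,9} 3  {5,6,7,8,9} 3
  6 to go: {3,5,6,7,8,9} 6  {4,5,6,7,8,9} 3
  7 to go: {3,4,5,6,7,8,9} 9
  8 to go: {2,3,4,5,6,7,8,9} 9
  if 0:r drops first: 9 orders
  if 1:q drops first: 9 orders
heap linearizations: 18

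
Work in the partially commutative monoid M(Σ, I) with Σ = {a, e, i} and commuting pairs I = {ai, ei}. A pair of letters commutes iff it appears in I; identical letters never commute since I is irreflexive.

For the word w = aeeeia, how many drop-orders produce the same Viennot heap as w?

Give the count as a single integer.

0(a) covers ∅
1(e) covers 0:a
2(e) covers 1:e
3(e) covers 2:e
4(i) covers ∅
5(a) covers 3:e
floor of heap: 0:a, 4:i
completions by unplaced set U, small U first (add the entries for U minus each lowest piece of U):
  |U|=1: {4}:1  {5}:1
  |U|=2: {3,5}:1  {4,5}:2
  |U|=3: {2,3,5}:1  {3,4,5}:3
  |U|=4: {1,2,3,5}:1  {2,3,4,5}:4
  start at 0(a): 5
  start at 4(i): 1
sum over floor = 6

6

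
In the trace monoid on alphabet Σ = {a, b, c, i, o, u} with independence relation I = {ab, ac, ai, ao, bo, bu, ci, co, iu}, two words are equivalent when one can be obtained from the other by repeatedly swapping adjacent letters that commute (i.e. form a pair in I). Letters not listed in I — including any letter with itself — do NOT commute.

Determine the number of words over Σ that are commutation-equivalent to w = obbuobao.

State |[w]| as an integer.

0(o) covers ∅
1(b) covers ∅
2(b) covers 1:b
3(u) covers 0:o
4(o) covers 3:u
5(b) covers 2:b
6(a) covers 3:u
7(o) covers 4:o
floor of heap: 0:o, 1:b
completions by unplaced set U, small U first (add the entries for U minus each lowest piece of U):
  |U|=1: {5}:1  {6}:1  {7}:1
  |U|=2: {2,5}:1  {4,7}:1  {5,6}:2  {5,7}:2  {6,7}:2
  |U|=3: {1,2,5}:1  {2,5,6}:3  {2,5,7}:3  {4,5,7}:3  {4,6,7}:3  {5,6,7}:6
  |U|=4: {1,2,5,6}:4  {1,2,5,7}:4  {2,4,5,7}:6  {2,5,6,7}:12  {3,4,6,7}:3  {4,5,6,7}:12
  |U|=5: {0,3,4,6,7}:3  {1,2,4,5,7}:10  {1,2,5,6,7}:20  {2,4,5,6,7}:30  {3,4,5,6,7}:15
  |U|=6: {0,3,4,5,6,7}:18  {1,2,4,5,6,7}:60  {2,3,4,5,6,7}:45
  start at 0(o): 105
  start at 1(b): 63
sum over floor = 168

168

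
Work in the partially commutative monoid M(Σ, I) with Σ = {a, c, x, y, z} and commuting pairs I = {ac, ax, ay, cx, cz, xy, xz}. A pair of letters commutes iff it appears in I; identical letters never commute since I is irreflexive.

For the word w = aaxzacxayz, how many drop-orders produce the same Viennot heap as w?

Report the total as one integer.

675

drop 0:a onto floor
drop 1:a onto {0:a}
drop 2:x onto floor
drop 3:z onto {1:a}
drop 4:a onto {3:z}
drop 5:c onto floor
drop 6:x onto {2:x}
drop 7:a onto {4:a}
drop 8:y onto {3:z, 5:c}
drop 9:z onto {7:a, 8:y}
ground layer = {0:a, 2:x, 5:c}
drop-orders for the pieces not yet dropped (sum over which currently-grounded one goes next):
  1 to go: {6} 1  {9} 1
  2 to go: {2,6} 1  {6,9} 2  {7,9} 1  {8,9} 1
  3 to go: {2,6,9} 3  {4,7,9} 1  {5,8,9} 1  {6,7,9} 3  {6,8,9} 3  {7,8,9} 2
  4 to go: {2,6,7,9} 6  {2,6,8,9} 6  {4,6,7,9} 4  {4,7,8,9} 3  {5,6,8,9} 4  {5,7,8,9} 3  {6,7,8,9} 8
  5 to go: {2,4,6,7,9} 10  {2,5,6,8,9} 10  {2,6,7,8,9} 20  {3,4,7,8,9} 3  {4,5,7,8,9} 6  {4,6,7,8,9} 15  {5,6,7,8,9} 15
  6 to go: {1,3,4,7,8,9} 3  {2,4,6,7,8,9} 45  {2,5,6,7,8,9} 45  {3,4,5,7,8,9} 9  {3,4,6,7,8,9} 18  {4,5,6,7,8,9} 36
  7 to go: {0,1,3,4,7,8,9} 3  {1,3,4,5,7,8,9} 12  {1,3,4,6,7,8,9} 21  {2,3,4,6,7,8,9} 63  {2,4,5,6,7,8,9} 126  {3,4,5,6,7,8,9} 63
  8 to go: {0,1,3,4,5,7,8,9} 15  {0,1,3,4,6,7,8,9} 24  {1,2,3,4,6,7,8,9} 84  {1,3,4,5,6,7,8,9} 96  {2,3,4,5,6,7,8,9} 252
  if 0:a drops first: 432 orders
  if 2:x drops first: 135 orders
  if 5:c drops first: 108 orders
heap linearizations: 675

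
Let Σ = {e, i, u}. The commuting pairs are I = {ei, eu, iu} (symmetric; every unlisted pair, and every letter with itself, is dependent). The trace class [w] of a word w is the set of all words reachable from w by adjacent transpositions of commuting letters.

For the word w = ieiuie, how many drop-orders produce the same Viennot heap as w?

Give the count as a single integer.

60

#0=i has no predecessor
#1=e has no predecessor
#2=i depends on [0:i]
#3=u has no predecessor
#4=i depends on [2:i]
#5=e depends on [1:e]
sources: [0:i, 1:e, 3:u]
N(rest) = Σ N(rest − s) over sources s of rest; N(one piece) = 1:
  size 1 → [3]=1  [4]=1  [5]=1
  size 2 → [1,5]=1  [2,4]=1  [3,4]=2  [3,5]=2  [4,5]=2
  size 3 → [0,2,4]=1  [1,3,5]=3  [1,4,5]=3  [2,3,4]=3  [2,4,5]=3  [3,4,5]=6
  size 4 → [0,2,3,4]=4  [0,2,4,5]=4  [1,2,4,5]=6  [1,3,4,5]=12  [2,3,4,5]=12
  first=0(i) contributes 30
  first=1(e) contributes 20
  first=3(u) contributes 10
|[w]| = 60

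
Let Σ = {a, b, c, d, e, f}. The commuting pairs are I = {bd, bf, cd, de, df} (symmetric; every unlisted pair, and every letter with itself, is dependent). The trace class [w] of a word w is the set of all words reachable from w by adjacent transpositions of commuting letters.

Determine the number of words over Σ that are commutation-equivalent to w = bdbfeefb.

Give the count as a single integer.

drop 0:b onto floor
drop 1:d onto floor
drop 2:b onto {0:b}
drop 3:f onto floor
drop 4:e onto {2:b, 3:f}
drop 5:e onto {4:e}
drop 6:f onto {5:e}
drop 7:b onto {5:e}
ground layer = {0:b, 1:d, 3:f}
drop-orders for the pieces not yet dropped (sum over which currently-grounded one goes next):
  1 to go: {1} 1  {6} 1  {7} 1
  2 to go: {1,6} 2  {1,7} 2  {6,7} 2
  3 to go: {1,6,7} 6  {5,6,7} 2
  4 to go: {1,5,6,7} 8  {4,5,6,7} 2
  5 to go: {1,4,5,6,7} 10  {2,4,5,6,7} 2  {3,4,5,6,7} 2
  6 to go: {0,2,4,5,6,7} 2  {1,2,4,5,6,7} 12  {1,3,4,5,6,7} 12  {2,3,4,5,6,7} 4
  if 0:b drops first: 28 orders
  if 1:d drops first: 6 orders
  if 3:f drops first: 14 orders
heap linearizations: 48

48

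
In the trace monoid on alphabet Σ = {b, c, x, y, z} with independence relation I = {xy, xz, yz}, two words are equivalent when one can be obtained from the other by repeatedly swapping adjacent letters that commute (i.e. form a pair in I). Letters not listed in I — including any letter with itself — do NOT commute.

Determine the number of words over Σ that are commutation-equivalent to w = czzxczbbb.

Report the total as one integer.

3

drop 0:c onto floor
drop 1:z onto {0:c}
drop 2:z onto {1:z}
drop 3:x onto {0:c}
drop 4:c onto {2:z, 3:x}
drop 5:z onto {4:c}
drop 6:b onto {5:z}
drop 7:b onto {6:b}
drop 8:b onto {7:b}
ground layer = {0:c}
drop-orders for the pieces not yet dropped (sum over which currently-grounded one goes next):
  1 to go: {8} 1
  2 to go: {7,8} 1
  3 to go: {6,7,8} 1
  4 to go: {5,6,7,8} 1
  5 to go: {4,5,6,7,8} 1
  6 to go: {2,4,5,6,7,8} 1  {3,4,5,6,7,8} 1
  7 to go: {1,2,4,5,6,7,8} 1  {2,3,4,5,6,7,8} 2
  if 0:c drops first: 3 orders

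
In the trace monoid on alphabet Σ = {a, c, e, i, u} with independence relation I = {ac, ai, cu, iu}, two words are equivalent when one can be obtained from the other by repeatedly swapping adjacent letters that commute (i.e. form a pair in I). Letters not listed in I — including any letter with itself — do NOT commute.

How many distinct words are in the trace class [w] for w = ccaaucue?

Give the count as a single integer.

35

piece 0:c — minimal
piece 1:c rests on {0:c}
piece 2:a — minimal
piece 3:a rests on {2:a}
piece 4:u rests on {3:a}
piece 5:c rests on {1:c}
piece 6:u rests on {4:u}
piece 7:e rests on {5:c, 6:u}
minimal pieces: {0:c, 2:a}
ways to finish when only these pieces remain (= sum over removing one remaining piece with nothing left below it):
  1 left: {7}→1
  2 left: {5,7}→1  {6,7}→1
  3 left: {1,5,7}→1  {4,6,7}→1  {5,6,7}→2
  4 left: {0,1,5,7}→1  {1,5,6,7}→3  {3,4,6,7}→1  {4,5,6,7}→3
  5 left: {0,1,5,6,7}→4  {1,4,5,6,7}→6  {2,3,4,6,7}→1  {3,4,5,6,7}→4
  6 left: {0,1,4,5,6,7}→10  {1,3,4,5,6,7}→10  {2,3,4,5,6,7}→5
  placing 0:c first → 15 extensions
  placing 2:a first → 20 extensions
total linear extensions = 35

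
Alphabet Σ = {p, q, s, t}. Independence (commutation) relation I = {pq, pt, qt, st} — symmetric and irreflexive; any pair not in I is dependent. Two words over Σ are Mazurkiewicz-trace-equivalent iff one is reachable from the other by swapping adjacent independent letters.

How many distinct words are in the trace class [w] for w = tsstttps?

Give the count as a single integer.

drop 0:t onto floor
drop 1:s onto floor
drop 2:s onto {1:s}
drop 3:t onto {0:t}
drop 4:t onto {3:t}
drop 5:t onto {4:t}
drop 6:p onto {2:s}
drop 7:s onto {6:p}
ground layer = {0:t, 1:s}
drop-orders for the pieces not yet dropped (sum over which currently-grounded one goes next):
  1 to go: {5} 1  {7} 1
  2 to go: {4,5} 1  {5,7} 2  {6,7} 1
  3 to go: {2,6,7} 1  {3,4,5} 1  {4,5,7} 3  {5,6,7} 3
  4 to go: {0,3,4,5} 1  {1,2,6,7} 1  {2,5,6,7} 4  {3,4,5,7} 4  {4,5,6,7} 6
  5 to go: {0,3,4,5,7} 5  {1,2,5,6,7} 5  {2,4,5,6,7} 10  {3,4,5,6,7} 10
  6 to go: {0,3,4,5,6,7} 15  {1,2,4,5,6,7} 15  {2,3,4,5,6,7} 20
  if 0:t drops first: 35 orders
  if 1:s drops first: 35 orders
heap linearizations: 70

70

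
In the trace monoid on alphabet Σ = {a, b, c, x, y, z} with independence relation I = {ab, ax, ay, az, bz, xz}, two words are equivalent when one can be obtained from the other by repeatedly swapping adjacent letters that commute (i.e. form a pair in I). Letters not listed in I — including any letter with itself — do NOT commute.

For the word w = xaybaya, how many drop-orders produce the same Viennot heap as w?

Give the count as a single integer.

piece 0:x — minimal
piece 1:a — minimal
piece 2:y rests on {0:x}
piece 3:b rests on {2:y}
piece 4:a rests on {1:a}
piece 5:y rests on {3:b}
piece 6:a rests on {4:a}
minimal pieces: {0:x, 1:a}
ways to finish when only these pieces remain (= sum over removing one remaining piece with nothing left below it):
  1 left: {5}→1  {6}→1
  2 left: {3,5}→1  {4,6}→1  {5,6}→2
  3 left: {1,4,6}→1  {2,3,5}→1  {3,5,6}→3  {4,5,6}→3
  4 left: {0,2,3,5}→1  {1,4,5,6}→4  {2,3,5,6}→4  {3,4,5,6}→6
  5 left: {0,2,3,5,6}→5  {1,3,4,5,6}→10  {2,3,4,5,6}→10
  placing 0:x first → 20 extensions
  placing 1:a first → 15 extensions
total linear extensions = 35

35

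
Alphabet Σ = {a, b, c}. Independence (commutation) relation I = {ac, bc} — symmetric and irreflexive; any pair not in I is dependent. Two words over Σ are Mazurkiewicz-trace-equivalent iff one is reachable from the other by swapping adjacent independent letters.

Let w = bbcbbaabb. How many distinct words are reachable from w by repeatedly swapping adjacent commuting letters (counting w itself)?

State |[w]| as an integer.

piece 0:b — minimal
piece 1:b rests on {0:b}
piece 2:c — minimal
piece 3:b rests on {1:b}
piece 4:b rests on {3:b}
piece 5:a rests on {4:b}
piece 6:a rests on {5:a}
piece 7:b rests on {6:a}
piece 8:b rests on {7:b}
minimal pieces: {0:b, 2:c}
ways to finish when only these pieces remain (= sum over removing one remaining piece with nothing left below it):
  1 left: {2}→1  {8}→1
  2 left: {2,8}→2  {7,8}→1
  3 left: {2,7,8}→3  {6,7,8}→1
  4 left: {2,6,7,8}→4  {5,6,7,8}→1
  5 left: {2,5,6,7,8}→5  {4,5,6,7,8}→1
  6 left: {2,4,5,6,7,8}→6  {3,4,5,6,7,8}→1
  7 left: {1,3,4,5,6,7,8}→1  {2,3,4,5,6,7,8}→7
  placing 0:b first → 8 extensions
  placing 2:c first → 1 extensions
total linear extensions = 9

9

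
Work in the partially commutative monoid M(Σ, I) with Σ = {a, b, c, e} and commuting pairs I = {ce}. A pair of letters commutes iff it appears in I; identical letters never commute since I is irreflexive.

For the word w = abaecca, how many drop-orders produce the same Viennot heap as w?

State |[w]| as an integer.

3

0(a) covers ∅
1(b) covers 0:a
2(a) covers 1:b
3(e) covers 2:a
4(c) covers 2:a
5(c) covers 4:c
6(a) covers 3:e, 5:c
floor of heap: 0:a
completions by unplaced set U, small U first (add the entries for U minus each lowest piece of U):
  |U|=1: {6}:1
  |U|=2: {3,6}:1  {5,6}:1
  |U|=3: {3,5,6}:2  {4,5,6}:1
  |U|=4: {3,4,5,6}:3
  |U|=5: {2,3,4,5,6}:3
  start at 0(a): 3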